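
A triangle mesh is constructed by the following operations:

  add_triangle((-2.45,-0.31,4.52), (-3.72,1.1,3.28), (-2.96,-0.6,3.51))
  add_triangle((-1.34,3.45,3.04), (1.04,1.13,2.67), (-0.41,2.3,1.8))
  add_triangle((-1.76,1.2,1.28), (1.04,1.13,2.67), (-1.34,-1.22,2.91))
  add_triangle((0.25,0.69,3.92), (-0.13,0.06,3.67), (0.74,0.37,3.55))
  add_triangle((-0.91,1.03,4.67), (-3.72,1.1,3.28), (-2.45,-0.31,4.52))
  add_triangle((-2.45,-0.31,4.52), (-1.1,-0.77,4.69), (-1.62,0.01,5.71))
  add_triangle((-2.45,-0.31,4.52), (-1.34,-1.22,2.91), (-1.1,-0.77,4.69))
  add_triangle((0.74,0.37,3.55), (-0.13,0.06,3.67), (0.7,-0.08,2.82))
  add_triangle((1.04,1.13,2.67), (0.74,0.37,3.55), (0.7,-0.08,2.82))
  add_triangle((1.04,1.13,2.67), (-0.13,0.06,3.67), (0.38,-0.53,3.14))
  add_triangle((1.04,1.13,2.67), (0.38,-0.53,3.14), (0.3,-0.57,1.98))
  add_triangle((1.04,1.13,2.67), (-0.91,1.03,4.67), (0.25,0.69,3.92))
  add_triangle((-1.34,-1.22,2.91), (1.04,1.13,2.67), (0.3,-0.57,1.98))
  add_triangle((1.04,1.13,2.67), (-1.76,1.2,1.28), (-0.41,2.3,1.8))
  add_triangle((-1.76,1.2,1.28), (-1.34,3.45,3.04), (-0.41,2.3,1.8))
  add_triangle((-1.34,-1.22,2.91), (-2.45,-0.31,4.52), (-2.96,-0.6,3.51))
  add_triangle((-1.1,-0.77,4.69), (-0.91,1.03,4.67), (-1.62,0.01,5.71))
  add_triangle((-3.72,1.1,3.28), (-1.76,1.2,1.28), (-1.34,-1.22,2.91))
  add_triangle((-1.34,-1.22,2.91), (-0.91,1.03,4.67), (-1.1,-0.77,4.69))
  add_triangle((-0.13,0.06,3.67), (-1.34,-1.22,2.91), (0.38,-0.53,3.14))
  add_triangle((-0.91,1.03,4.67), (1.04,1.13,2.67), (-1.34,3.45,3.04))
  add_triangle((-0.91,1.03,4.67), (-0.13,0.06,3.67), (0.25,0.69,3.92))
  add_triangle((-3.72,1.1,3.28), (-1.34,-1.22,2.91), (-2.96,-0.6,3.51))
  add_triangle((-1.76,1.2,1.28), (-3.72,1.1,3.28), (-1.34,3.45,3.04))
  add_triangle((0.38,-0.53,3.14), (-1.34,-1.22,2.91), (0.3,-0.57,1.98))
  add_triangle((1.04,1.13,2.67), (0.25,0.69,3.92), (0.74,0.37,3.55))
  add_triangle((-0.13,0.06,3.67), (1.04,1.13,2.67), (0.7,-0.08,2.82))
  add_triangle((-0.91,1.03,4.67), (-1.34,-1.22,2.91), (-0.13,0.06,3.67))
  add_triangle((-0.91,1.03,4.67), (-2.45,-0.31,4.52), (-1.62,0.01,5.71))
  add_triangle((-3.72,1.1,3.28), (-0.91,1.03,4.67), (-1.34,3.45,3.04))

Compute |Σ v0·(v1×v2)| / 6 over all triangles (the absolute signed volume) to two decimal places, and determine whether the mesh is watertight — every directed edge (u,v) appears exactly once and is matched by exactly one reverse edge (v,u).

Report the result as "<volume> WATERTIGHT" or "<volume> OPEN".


19.12 WATERTIGHT

Per-triangle v0·(v1×v2)/6:
  t1: +1.5811
  t2: +0.6581
  t3: -3.1886
  t4: +0.2573
  t5: +3.5938
  t6: +0.9345
  t7: +1.0284
  t8: +0.2194
  t9: +0.1635
  t10: +0.7298
  t11: +0.1384
  t12: +0.6390
  t13: -1.0357
  t14: -1.2205
  t15: +0.1068
  t16: +0.8771
  t17: +0.5316
  t18: -0.4559
  t19: -0.8159
  t20: +0.8207
  t21: +3.6904
  t22: +0.5119
  t23: -0.6790
  t24: +1.2977
  t25: +0.2318
  t26: +0.3663
  t27: -0.6190
  t28: +1.2988
  t29: +1.0099
  t30: +6.4459
Σ = +19.1177 → |volume| = 19.12

Directed edges: 90 total, each appears once with its reverse present → watertight.


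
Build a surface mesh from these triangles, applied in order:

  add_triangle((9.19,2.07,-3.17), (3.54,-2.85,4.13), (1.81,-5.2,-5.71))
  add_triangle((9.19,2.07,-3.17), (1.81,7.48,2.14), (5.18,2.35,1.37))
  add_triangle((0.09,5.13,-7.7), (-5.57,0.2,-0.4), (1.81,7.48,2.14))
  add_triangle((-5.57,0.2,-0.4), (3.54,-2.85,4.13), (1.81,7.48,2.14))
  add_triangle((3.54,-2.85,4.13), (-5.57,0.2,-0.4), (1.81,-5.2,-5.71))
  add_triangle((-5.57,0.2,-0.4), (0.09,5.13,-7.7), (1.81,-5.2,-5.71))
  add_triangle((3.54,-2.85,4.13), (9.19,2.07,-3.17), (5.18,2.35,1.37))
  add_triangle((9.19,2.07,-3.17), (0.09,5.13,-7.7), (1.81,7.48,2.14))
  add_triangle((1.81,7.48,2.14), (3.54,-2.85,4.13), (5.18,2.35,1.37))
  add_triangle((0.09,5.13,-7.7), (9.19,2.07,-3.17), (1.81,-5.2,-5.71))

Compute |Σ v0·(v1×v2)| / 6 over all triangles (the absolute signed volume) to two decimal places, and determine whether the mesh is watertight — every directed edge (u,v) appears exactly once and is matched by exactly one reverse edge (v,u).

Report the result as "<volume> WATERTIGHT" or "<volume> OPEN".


Per-triangle v0·(v1×v2)/6:
  t1: +74.3724
  t2: +29.1858
  t3: +63.5566
  t4: +32.2278
  t5: +33.2379
  t6: +64.5663
  t7: +27.3334
  t8: +104.7082
  t9: +24.7513
  t10: +105.6719
Σ = +559.6115 → |volume| = 559.61

Directed edges: 30 total, each appears once with its reverse present → watertight.

559.61 WATERTIGHT


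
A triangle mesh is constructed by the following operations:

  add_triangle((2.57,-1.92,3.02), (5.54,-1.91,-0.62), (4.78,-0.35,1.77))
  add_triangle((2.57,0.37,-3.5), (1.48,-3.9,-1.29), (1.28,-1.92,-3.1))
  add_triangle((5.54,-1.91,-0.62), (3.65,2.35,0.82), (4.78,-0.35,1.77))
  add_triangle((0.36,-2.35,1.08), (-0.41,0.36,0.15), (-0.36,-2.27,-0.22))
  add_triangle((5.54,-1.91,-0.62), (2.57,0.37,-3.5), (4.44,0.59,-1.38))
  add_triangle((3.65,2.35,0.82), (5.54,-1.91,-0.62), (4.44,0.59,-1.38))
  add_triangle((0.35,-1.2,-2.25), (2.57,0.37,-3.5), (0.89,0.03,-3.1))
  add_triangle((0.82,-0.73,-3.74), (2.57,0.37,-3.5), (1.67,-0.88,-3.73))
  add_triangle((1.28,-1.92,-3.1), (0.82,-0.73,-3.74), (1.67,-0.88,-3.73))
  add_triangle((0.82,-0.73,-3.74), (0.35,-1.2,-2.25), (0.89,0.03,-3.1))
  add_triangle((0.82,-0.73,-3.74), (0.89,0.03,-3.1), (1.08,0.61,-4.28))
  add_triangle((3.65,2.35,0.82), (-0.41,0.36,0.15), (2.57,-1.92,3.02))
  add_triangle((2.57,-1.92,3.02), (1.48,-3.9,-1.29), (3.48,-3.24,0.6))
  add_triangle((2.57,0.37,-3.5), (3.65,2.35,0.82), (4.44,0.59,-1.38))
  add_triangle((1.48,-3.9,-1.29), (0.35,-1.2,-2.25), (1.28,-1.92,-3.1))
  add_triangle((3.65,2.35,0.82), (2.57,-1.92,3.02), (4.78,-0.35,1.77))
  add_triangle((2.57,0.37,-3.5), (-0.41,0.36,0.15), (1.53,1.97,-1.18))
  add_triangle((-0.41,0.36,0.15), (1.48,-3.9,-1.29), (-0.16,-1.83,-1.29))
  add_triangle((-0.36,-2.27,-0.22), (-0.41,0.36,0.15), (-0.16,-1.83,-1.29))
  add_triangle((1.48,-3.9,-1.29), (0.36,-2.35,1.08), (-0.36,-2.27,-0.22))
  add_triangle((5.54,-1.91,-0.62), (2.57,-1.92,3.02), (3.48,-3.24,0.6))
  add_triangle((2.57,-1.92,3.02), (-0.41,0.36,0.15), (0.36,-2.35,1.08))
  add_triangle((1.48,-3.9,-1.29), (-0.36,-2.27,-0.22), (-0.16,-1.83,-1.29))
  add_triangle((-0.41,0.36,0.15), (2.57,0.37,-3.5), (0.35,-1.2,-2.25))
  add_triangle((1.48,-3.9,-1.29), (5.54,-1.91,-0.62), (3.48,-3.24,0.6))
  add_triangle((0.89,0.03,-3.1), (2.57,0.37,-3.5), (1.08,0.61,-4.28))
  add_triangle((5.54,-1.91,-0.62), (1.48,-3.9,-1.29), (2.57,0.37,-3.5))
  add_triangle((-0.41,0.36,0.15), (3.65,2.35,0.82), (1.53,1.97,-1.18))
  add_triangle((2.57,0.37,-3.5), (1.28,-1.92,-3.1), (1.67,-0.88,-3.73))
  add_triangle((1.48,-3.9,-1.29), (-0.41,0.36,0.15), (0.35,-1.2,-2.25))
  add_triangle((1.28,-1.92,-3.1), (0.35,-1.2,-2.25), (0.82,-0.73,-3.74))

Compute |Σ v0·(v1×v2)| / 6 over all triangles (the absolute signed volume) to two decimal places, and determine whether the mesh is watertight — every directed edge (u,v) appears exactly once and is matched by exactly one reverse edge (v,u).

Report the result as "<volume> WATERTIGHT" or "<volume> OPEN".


Per-triangle v0·(v1×v2)/6:
  t1: +6.1646
  t2: +3.0444
  t3: +6.2072
  t4: +0.2630
  t5: +5.2662
  t6: +5.3479
  t7: -0.9366
  t8: +0.7302
  t9: +0.6416
  t10: -0.0430
  t11: -0.1334
  t12: +1.4537
  t13: +3.3458
  t14: +3.7691
  t15: +0.8330
  t16: +3.5793
  t17: +0.4682
  t18: -0.1388
  t19: +0.1910
  t20: +1.2911
  t21: +5.2863
  t22: +0.5783
  t23: +0.8384
  t24: +0.5370
  t25: +5.2150
  t26: -0.4856
  t27: +11.3583
  t28: +0.7234
  t29: +0.6609
  t30: +0.3314
  t31: +0.4022
Σ = +66.7898 → |volume| = 66.79

Directed edges: 93 total; 9 unmatched, e.g. (0.82,-0.73,-3.74)→(2.57,0.37,-3.5) → open.

66.79 OPEN


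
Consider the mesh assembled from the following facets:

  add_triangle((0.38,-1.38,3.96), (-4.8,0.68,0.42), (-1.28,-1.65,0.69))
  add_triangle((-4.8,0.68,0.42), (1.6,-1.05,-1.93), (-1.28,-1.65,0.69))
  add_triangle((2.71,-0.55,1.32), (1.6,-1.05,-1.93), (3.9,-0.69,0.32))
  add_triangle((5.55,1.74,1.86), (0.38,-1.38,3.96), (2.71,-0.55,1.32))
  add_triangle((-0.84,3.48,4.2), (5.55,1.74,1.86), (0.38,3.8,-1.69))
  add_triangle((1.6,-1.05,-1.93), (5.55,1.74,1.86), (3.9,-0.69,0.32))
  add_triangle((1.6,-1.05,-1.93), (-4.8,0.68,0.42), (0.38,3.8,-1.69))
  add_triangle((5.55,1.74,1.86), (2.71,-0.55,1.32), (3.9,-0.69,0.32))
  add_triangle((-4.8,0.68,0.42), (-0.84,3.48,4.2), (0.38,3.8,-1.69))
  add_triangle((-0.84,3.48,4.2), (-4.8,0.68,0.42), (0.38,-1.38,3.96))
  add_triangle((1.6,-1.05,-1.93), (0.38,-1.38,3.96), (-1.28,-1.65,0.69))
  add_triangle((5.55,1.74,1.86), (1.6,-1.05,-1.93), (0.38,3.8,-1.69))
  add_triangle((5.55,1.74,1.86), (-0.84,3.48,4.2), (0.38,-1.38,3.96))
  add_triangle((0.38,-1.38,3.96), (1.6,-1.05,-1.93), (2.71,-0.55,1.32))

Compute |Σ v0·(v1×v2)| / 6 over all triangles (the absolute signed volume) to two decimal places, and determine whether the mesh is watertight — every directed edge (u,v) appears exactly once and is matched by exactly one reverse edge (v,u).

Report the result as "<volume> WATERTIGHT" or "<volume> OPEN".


115.19 WATERTIGHT

Per-triangle v0·(v1×v2)/6:
  t1: +5.2372
  t2: +3.0032
  t3: +0.6417
  t4: +4.3909
  t5: +21.5514
  t6: +2.9467
  t7: +6.6099
  t8: +2.0064
  t9: +17.1769
  t10: +15.1150
  t11: +3.1913
  t12: +11.0053
  t13: +19.4854
  t14: +2.8310
Σ = +115.1924 → |volume| = 115.19

Directed edges: 42 total, each appears once with its reverse present → watertight.


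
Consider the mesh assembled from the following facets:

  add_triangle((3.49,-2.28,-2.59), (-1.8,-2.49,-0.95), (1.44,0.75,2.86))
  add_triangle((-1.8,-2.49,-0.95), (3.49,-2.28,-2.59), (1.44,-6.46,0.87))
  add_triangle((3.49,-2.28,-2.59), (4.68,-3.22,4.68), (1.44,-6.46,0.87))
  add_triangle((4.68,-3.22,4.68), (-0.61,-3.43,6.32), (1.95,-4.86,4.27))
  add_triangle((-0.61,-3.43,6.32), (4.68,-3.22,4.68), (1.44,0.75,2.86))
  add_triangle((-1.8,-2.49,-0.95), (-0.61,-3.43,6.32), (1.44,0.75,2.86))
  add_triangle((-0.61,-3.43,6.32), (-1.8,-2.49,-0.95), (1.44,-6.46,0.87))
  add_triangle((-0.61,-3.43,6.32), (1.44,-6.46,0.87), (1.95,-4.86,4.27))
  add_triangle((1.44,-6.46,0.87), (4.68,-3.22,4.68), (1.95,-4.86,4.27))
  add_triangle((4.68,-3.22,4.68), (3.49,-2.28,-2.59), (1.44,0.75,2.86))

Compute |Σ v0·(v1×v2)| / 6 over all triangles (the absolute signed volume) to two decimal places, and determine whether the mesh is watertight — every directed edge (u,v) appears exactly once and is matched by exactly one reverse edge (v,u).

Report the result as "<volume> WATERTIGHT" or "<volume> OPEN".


103.64 WATERTIGHT

Per-triangle v0·(v1×v2)/6:
  t1: -6.1293
  t2: +11.4722
  t3: +25.9912
  t4: +12.0516
  t5: +13.6735
  t6: -0.8455
  t7: +16.7560
  t8: +10.8170
  t9: +11.4614
  t10: +8.3897
Σ = +103.6377 → |volume| = 103.64

Directed edges: 30 total, each appears once with its reverse present → watertight.


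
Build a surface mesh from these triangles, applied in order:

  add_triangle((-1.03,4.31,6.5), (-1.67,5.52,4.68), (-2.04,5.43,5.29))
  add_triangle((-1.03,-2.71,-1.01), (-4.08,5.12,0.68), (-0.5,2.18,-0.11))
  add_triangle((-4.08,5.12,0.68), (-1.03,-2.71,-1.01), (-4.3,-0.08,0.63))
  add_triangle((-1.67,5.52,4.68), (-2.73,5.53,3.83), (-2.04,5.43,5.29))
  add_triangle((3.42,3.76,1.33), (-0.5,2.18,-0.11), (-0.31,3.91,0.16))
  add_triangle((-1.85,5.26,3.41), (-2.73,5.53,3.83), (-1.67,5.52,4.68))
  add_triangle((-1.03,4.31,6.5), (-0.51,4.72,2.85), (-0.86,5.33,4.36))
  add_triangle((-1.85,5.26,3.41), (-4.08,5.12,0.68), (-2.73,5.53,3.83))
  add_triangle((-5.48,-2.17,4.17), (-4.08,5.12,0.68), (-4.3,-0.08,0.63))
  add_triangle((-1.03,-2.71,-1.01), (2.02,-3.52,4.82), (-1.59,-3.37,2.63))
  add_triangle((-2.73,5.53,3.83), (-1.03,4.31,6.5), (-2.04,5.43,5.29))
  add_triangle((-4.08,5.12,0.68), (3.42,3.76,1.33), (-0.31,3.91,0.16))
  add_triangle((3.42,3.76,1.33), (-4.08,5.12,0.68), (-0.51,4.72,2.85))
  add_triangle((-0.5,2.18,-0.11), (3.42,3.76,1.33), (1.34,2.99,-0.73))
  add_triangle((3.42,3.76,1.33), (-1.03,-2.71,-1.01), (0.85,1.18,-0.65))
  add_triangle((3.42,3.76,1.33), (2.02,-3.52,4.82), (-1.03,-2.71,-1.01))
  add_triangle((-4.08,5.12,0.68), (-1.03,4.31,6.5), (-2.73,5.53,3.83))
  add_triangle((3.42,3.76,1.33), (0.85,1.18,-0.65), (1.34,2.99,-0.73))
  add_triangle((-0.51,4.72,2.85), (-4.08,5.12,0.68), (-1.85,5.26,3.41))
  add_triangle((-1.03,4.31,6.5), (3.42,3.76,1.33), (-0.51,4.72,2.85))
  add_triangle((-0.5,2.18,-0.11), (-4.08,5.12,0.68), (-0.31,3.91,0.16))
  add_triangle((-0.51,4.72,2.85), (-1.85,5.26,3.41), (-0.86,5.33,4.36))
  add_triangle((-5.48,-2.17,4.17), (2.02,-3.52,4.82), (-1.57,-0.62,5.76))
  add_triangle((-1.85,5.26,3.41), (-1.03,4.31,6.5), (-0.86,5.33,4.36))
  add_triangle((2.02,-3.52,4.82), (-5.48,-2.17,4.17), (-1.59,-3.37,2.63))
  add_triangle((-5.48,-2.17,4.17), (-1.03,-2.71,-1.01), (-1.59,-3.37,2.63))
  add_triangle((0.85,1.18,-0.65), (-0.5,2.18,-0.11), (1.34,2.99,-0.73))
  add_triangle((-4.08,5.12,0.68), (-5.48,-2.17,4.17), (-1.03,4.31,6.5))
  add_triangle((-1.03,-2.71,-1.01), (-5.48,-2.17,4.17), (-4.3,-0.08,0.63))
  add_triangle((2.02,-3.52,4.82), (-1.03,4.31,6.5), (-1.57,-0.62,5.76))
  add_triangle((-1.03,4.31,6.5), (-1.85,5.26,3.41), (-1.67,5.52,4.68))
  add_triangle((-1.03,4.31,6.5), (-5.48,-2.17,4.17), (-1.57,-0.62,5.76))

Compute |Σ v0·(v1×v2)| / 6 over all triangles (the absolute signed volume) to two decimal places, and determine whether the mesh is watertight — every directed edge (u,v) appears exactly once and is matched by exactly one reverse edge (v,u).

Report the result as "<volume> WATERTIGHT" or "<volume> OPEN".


203.26 OPEN

Per-triangle v0·(v1×v2)/6:
  t1: +1.2130
  t2: +1.7737
  t3: +4.1643
  t4: +0.9811
  t5: +0.2319
  t6: +0.8163
  t7: +0.3642
  t8: +2.3058
  t9: +12.6601
  t10: +6.7498
  t11: +0.5282
  t12: +3.9560
  t13: +9.8676
  t14: +2.0197
  t15: +0.9670
  t16: +5.6222
  t17: +2.1295
  t18: +0.6727
  t19: +3.0804
  t20: +11.3142
  t21: +0.5773
  t22: +1.0988
  t23: +18.0223
  t24: +2.9110
  t25: +10.3082
  t26: +7.4755
  t27: +0.1988
  t28: +45.6133
  t29: +8.2138
  t30: +18.1700
  t31: -0.4127
  t32: +19.6630
Σ = +203.2571 → |volume| = 203.26

Directed edges: 96 total; 6 unmatched, e.g. (-0.5,2.18,-0.11)→(-1.03,-2.71,-1.01) → open.


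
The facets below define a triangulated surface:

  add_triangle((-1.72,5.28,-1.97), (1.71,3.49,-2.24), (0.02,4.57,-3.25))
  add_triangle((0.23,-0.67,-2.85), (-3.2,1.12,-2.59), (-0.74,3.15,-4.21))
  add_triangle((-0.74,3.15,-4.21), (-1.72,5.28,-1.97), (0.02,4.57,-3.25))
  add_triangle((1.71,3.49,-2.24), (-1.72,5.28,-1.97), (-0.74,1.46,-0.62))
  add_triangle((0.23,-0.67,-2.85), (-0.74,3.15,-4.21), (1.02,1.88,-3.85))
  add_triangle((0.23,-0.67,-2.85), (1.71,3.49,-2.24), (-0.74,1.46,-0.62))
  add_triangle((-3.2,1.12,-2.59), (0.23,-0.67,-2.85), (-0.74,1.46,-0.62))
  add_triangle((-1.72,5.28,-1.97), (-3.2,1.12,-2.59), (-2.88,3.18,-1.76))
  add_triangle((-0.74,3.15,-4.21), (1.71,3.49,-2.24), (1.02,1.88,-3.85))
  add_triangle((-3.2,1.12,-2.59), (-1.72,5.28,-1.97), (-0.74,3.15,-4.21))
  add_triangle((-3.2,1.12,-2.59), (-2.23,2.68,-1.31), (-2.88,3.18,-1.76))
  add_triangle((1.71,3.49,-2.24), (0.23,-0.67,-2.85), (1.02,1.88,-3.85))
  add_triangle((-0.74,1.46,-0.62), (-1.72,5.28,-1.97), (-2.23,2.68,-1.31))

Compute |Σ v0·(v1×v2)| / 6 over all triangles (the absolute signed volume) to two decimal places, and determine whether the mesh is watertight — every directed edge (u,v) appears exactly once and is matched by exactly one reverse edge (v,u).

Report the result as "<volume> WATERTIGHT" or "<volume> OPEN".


Per-triangle v0·(v1×v2)/6:
  t1: +2.6252
  t2: +5.8167
  t3: +3.6401
  t4: -0.4068
  t5: +2.8232
  t6: -2.6737
  t7: -1.9514
  t8: +2.0940
  t9: +3.6367
  t10: +8.1184
  t11: -0.0052
  t12: +0.6698
  t13: -0.0177
Σ = +24.3693 → |volume| = 24.37

Directed edges: 39 total; 9 unmatched, e.g. (1.71,3.49,-2.24)→(0.02,4.57,-3.25) → open.

24.37 OPEN


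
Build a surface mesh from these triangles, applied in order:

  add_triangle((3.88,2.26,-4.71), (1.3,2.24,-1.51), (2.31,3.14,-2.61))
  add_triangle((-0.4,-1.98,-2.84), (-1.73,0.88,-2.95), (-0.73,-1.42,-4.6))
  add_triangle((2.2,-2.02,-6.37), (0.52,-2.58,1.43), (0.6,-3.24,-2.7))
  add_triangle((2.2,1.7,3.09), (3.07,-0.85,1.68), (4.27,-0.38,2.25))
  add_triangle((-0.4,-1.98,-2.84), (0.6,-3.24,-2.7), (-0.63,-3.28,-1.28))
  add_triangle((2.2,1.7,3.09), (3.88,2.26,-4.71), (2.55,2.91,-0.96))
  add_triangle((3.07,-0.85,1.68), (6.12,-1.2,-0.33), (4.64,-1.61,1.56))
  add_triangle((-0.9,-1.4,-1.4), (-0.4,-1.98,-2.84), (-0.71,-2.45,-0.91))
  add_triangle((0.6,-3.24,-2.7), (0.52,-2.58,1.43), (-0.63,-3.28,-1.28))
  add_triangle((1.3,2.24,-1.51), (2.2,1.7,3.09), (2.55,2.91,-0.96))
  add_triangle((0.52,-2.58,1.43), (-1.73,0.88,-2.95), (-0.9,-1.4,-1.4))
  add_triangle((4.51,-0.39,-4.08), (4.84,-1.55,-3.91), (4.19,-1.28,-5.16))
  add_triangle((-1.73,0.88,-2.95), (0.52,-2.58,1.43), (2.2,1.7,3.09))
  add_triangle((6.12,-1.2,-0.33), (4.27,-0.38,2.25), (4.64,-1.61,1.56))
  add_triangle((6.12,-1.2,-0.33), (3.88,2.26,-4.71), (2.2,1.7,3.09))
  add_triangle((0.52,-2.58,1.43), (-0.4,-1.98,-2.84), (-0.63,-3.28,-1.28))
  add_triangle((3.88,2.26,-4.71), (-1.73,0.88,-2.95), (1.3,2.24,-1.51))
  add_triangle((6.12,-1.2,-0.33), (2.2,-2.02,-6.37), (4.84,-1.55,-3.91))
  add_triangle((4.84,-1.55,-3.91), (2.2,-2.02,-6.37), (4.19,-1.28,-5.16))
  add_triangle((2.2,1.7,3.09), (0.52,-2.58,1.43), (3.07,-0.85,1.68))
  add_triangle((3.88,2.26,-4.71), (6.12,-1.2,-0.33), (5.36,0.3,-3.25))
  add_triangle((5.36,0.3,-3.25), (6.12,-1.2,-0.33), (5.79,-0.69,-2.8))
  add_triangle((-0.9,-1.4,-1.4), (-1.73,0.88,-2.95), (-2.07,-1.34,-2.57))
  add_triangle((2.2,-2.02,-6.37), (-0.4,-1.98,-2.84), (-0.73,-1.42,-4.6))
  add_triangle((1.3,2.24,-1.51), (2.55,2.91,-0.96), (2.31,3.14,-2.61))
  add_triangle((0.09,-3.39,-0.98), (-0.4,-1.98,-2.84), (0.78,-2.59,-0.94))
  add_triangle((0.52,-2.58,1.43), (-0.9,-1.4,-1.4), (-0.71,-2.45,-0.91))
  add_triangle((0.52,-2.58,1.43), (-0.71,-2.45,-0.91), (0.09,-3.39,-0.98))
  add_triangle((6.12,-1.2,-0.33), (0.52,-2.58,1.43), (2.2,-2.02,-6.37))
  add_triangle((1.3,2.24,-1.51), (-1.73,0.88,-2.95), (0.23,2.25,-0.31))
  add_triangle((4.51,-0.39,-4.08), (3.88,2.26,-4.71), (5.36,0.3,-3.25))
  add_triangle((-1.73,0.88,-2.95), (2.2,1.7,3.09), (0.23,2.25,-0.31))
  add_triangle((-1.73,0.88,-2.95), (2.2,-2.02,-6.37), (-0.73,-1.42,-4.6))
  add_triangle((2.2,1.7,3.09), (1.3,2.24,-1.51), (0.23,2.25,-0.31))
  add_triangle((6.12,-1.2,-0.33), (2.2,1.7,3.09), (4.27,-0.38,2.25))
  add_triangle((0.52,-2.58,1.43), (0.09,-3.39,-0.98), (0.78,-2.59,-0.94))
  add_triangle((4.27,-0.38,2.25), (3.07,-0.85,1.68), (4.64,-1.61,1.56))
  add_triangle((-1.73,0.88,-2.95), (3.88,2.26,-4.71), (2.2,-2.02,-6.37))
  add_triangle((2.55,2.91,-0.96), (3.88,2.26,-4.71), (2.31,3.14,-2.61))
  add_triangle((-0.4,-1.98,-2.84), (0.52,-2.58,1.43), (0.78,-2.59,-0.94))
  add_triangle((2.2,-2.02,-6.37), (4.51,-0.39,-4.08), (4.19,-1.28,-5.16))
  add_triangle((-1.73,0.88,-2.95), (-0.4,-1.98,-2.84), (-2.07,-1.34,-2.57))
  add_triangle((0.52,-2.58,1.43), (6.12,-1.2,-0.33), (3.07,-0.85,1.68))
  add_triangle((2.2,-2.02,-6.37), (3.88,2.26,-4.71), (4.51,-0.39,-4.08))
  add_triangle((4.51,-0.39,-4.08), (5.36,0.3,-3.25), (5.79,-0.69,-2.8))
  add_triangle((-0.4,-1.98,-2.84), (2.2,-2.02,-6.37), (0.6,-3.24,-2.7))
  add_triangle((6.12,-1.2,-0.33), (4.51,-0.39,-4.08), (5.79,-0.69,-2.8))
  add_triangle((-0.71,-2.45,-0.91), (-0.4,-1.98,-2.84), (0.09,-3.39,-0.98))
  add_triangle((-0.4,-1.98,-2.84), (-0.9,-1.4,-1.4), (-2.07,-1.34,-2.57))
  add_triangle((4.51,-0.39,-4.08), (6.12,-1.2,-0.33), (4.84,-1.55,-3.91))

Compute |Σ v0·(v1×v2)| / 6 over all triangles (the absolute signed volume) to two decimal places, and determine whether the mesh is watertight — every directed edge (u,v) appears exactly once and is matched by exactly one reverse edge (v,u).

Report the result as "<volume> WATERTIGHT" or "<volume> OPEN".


140.72 WATERTIGHT

Per-triangle v0·(v1×v2)/6:
  t1: +0.1071
  t2: +0.9978
  t3: +3.6367
  t4: +0.8766
  t5: +1.3968
  t6: +4.7293
  t7: -0.8601
  t8: +0.4872
  t9: +2.4253
  t10: +0.9081
  t11: +0.2011
  t12: +1.4879
  t13: +0.0000
  t14: +2.6157
  t15: +19.6711
  t16: -1.1215
  t17: +4.9255
  t18: +2.0808
  t19: +2.1127
  t20: +3.7042
  t21: +2.9213
  t22: +2.0833
  t23: -0.4212
  t24: +2.7139
  t25: +0.3410
  t26: +0.9601
  t27: +0.0265
  t28: +0.9013
  t29: +18.1636
  t30: +1.9560
  t31: +3.8082
  t32: +0.1193
  t33: +4.3562
  t34: +2.2480
  t35: +3.8955
  t36: +0.9232
  t37: +0.4164
  t38: +15.2974
  t39: +2.2992
  t40: -1.2530
  t41: +1.1375
  t42: +2.0931
  t43: +4.2959
  t44: +10.1951
  t45: +1.6267
  t46: +3.1136
  t47: +0.4883
  t48: +0.9414
  t49: +0.4930
  t50: +4.1918
Σ = +140.7151 → |volume| = 140.72

Directed edges: 150 total, each appears once with its reverse present → watertight.


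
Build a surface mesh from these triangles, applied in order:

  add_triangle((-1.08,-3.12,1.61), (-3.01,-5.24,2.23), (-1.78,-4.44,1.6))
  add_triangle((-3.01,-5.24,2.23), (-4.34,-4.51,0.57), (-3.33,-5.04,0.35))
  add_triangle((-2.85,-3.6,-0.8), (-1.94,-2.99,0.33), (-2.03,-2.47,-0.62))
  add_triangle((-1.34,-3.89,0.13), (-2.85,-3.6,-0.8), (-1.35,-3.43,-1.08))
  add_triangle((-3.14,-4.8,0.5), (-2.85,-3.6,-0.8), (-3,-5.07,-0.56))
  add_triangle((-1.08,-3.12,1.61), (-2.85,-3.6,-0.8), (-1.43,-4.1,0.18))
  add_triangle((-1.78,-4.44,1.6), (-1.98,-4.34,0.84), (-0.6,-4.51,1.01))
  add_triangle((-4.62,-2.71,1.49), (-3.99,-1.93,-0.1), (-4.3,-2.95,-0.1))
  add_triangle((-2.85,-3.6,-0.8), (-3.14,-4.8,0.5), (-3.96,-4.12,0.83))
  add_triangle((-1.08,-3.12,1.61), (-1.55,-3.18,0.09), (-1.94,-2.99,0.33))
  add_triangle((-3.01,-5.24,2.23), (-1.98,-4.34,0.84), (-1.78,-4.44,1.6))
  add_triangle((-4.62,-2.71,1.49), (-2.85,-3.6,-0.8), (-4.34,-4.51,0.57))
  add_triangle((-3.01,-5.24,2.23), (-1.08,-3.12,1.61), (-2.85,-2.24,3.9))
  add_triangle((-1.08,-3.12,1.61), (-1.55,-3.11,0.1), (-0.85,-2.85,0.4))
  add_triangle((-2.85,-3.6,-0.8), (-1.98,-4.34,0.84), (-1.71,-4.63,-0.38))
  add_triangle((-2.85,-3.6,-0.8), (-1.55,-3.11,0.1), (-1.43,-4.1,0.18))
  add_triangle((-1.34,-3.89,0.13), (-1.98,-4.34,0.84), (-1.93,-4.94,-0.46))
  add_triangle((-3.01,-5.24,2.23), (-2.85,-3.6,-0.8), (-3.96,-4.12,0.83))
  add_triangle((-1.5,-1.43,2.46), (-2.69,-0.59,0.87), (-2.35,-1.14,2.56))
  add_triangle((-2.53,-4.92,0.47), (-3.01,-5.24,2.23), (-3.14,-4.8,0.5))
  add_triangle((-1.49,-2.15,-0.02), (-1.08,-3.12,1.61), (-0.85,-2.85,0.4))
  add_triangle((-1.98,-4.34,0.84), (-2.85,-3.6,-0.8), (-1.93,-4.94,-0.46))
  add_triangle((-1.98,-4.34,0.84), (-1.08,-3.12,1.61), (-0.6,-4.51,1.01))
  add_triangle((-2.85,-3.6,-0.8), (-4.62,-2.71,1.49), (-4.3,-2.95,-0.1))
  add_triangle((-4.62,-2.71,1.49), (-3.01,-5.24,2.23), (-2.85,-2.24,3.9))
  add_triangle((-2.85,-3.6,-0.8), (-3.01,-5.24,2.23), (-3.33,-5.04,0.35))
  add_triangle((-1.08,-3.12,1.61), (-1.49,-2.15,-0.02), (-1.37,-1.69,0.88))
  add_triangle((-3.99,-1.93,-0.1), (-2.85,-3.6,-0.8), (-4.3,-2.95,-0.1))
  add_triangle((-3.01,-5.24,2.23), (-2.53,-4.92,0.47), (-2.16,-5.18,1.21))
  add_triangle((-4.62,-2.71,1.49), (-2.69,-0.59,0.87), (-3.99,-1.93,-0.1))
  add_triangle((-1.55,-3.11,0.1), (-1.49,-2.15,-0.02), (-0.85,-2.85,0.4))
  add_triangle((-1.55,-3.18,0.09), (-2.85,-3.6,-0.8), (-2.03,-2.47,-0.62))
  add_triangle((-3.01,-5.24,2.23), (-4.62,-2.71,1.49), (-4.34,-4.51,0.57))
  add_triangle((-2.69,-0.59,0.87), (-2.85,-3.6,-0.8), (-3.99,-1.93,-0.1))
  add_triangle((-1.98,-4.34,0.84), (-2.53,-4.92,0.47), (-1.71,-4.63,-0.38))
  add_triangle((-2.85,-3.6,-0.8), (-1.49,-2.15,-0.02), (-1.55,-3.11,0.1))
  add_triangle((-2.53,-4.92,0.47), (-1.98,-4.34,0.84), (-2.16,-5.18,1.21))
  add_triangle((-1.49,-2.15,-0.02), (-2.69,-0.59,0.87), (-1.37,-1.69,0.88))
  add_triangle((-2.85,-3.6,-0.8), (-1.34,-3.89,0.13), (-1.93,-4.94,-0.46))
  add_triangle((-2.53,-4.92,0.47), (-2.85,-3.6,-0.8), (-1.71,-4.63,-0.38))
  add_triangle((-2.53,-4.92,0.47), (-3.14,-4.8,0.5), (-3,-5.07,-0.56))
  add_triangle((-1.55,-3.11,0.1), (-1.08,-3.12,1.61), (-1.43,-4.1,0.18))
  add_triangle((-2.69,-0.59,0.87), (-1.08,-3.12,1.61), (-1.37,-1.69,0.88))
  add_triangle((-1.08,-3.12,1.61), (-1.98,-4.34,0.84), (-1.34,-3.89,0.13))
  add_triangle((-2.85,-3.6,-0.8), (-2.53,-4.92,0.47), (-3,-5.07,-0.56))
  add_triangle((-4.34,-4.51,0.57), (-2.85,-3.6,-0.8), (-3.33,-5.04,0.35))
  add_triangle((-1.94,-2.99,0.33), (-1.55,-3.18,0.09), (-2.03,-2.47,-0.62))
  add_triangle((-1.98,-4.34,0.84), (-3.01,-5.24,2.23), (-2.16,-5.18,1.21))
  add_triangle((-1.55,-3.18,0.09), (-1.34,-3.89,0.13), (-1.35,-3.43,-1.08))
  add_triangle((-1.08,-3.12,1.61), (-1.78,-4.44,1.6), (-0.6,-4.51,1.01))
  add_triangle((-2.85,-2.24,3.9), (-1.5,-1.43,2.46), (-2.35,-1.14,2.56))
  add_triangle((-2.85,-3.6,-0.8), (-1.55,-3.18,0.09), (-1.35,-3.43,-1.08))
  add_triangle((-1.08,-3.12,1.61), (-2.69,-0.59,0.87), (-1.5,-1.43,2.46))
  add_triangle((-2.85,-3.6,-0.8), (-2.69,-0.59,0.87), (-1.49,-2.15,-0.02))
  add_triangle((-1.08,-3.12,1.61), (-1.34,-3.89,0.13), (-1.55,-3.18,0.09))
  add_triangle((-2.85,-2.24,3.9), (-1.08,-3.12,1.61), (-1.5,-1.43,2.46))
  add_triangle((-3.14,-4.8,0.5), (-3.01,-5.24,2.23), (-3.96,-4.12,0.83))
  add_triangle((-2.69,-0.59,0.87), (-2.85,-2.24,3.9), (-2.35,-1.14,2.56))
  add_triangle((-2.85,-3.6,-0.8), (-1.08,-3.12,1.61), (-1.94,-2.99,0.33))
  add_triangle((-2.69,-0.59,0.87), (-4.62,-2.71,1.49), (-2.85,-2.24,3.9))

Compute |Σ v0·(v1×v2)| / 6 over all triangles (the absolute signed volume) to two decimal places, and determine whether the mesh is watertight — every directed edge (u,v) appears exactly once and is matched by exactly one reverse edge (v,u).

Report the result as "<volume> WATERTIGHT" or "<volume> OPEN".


25.91 WATERTIGHT

Per-triangle v0·(v1×v2)/6:
  t1: +0.3700
  t2: +2.2297
  t3: +0.0263
  t4: +1.1464
  t5: +0.7285
  t6: +1.5995
  t7: +0.7565
  t8: +0.9266
  t9: +1.3477
  t10: -0.4465
  t11: +0.5478
  t12: +1.3683
  t13: +2.2182
  t14: +0.3704
  t15: -1.5503
  t16: -0.2648
  t17: +0.2994
  t18: -2.6145
  t19: -0.3355
  t20: +0.9418
  t21: -0.4954
  t22: +1.5875
  t23: -1.0267
  t24: +1.6413
  t25: +7.4236
  t26: -0.3402
  t27: -0.4641
  t28: +0.4330
  t29: +0.8993
  t30: +1.0557
  t31: -0.0405
  t32: +0.0056
  t33: +4.1242
  t34: -1.0402
  t35: +0.4038
  t36: -0.1498
  t37: -0.0281
  t38: -0.6698
  t39: -0.5162
  t40: +1.3027
  t41: +0.5886
  t42: -0.4681
  t43: -0.2206
  t44: +0.4711
  t45: -0.4868
  t46: +1.3014
  t47: -0.2839
  t48: -0.2717
  t49: -0.3503
  t50: +0.5119
  t51: +0.0586
  t52: -0.8371
  t53: -1.9304
  t54: -0.7380
  t55: -0.4438
  t56: +0.4237
  t57: +1.8381
  t58: +0.4692
  t59: +0.2391
  t60: +2.2685
Σ = +25.9109 → |volume| = 25.91

Directed edges: 180 total, each appears once with its reverse present → watertight.


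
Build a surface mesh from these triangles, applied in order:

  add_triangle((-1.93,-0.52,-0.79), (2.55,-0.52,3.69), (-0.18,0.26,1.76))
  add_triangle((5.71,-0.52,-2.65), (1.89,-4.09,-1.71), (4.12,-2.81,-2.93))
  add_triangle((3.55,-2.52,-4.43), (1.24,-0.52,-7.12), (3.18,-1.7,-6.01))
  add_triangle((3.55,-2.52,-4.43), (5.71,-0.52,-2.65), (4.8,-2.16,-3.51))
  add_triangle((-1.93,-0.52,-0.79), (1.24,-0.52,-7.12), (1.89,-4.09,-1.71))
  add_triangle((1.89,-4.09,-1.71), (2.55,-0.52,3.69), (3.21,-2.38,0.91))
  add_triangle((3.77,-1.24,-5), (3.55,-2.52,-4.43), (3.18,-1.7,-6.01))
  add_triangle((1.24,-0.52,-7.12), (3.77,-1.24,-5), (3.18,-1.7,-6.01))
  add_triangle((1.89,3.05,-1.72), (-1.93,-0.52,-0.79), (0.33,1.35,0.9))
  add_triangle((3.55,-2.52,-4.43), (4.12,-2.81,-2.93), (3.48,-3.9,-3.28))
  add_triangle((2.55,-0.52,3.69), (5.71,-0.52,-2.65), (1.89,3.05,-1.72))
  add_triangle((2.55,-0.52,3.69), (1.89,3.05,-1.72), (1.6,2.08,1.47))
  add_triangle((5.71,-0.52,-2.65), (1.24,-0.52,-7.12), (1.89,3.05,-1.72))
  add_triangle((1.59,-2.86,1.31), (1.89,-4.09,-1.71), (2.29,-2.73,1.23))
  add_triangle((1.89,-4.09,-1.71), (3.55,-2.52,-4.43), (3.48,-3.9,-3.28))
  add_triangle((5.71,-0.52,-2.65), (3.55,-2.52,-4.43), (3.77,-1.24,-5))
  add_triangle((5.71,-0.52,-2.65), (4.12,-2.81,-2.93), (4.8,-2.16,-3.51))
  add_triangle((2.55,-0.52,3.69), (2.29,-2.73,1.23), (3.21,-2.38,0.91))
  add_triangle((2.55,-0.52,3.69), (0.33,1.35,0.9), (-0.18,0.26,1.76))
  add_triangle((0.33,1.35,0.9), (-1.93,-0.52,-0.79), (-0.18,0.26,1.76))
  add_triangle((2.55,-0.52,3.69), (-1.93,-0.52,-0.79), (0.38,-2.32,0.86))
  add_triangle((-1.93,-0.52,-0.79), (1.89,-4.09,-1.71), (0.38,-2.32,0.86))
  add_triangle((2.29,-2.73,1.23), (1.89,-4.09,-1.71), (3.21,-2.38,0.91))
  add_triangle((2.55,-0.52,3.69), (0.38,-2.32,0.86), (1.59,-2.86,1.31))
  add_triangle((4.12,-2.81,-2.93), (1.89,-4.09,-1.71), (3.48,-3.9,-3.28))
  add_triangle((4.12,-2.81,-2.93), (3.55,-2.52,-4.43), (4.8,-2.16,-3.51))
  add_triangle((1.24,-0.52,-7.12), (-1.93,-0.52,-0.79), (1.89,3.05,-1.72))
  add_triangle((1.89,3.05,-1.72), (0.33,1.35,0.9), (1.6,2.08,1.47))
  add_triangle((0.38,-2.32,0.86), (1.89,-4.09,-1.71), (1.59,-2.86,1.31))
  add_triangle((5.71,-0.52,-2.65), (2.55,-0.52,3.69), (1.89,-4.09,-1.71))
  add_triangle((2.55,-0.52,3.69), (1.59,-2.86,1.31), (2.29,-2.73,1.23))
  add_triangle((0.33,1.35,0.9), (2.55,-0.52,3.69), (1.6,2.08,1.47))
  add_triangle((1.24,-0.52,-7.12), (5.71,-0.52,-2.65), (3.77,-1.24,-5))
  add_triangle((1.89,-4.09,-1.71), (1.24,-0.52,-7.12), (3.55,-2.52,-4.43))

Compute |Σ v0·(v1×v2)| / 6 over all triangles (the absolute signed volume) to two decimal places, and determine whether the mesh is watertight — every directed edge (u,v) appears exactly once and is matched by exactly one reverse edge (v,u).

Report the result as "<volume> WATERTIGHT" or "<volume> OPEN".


Per-triangle v0·(v1×v2)/6:
  t1: +0.9745
  t2: +1.8655
  t3: +1.4025
  t4: +1.8814
  t5: +10.6020
  t6: -2.6212
  t7: +1.6375
  t8: +2.1239
  t9: +1.6367
  t10: +1.9426
  t11: +14.7130
  t12: +3.3217
  t13: +20.3945
  t14: +1.3228
  t15: +1.1794
  t16: +4.4206
  t17: +1.3023
  t18: +2.0643
  t19: +1.1769
  t20: +0.6679
  t21: +1.7884
  t22: +2.9774
  t23: +2.0756
  t24: +1.2785
  t25: +1.1650
  t26: +1.4638
  t27: +6.9190
  t28: +0.9433
  t29: +1.5169
  t30: +18.3988
  t31: +1.2927
  t32: +0.9412
  t33: +4.3255
  t34: +8.9235
Σ = +126.0187 → |volume| = 126.02

Directed edges: 102 total, each appears once with its reverse present → watertight.

126.02 WATERTIGHT


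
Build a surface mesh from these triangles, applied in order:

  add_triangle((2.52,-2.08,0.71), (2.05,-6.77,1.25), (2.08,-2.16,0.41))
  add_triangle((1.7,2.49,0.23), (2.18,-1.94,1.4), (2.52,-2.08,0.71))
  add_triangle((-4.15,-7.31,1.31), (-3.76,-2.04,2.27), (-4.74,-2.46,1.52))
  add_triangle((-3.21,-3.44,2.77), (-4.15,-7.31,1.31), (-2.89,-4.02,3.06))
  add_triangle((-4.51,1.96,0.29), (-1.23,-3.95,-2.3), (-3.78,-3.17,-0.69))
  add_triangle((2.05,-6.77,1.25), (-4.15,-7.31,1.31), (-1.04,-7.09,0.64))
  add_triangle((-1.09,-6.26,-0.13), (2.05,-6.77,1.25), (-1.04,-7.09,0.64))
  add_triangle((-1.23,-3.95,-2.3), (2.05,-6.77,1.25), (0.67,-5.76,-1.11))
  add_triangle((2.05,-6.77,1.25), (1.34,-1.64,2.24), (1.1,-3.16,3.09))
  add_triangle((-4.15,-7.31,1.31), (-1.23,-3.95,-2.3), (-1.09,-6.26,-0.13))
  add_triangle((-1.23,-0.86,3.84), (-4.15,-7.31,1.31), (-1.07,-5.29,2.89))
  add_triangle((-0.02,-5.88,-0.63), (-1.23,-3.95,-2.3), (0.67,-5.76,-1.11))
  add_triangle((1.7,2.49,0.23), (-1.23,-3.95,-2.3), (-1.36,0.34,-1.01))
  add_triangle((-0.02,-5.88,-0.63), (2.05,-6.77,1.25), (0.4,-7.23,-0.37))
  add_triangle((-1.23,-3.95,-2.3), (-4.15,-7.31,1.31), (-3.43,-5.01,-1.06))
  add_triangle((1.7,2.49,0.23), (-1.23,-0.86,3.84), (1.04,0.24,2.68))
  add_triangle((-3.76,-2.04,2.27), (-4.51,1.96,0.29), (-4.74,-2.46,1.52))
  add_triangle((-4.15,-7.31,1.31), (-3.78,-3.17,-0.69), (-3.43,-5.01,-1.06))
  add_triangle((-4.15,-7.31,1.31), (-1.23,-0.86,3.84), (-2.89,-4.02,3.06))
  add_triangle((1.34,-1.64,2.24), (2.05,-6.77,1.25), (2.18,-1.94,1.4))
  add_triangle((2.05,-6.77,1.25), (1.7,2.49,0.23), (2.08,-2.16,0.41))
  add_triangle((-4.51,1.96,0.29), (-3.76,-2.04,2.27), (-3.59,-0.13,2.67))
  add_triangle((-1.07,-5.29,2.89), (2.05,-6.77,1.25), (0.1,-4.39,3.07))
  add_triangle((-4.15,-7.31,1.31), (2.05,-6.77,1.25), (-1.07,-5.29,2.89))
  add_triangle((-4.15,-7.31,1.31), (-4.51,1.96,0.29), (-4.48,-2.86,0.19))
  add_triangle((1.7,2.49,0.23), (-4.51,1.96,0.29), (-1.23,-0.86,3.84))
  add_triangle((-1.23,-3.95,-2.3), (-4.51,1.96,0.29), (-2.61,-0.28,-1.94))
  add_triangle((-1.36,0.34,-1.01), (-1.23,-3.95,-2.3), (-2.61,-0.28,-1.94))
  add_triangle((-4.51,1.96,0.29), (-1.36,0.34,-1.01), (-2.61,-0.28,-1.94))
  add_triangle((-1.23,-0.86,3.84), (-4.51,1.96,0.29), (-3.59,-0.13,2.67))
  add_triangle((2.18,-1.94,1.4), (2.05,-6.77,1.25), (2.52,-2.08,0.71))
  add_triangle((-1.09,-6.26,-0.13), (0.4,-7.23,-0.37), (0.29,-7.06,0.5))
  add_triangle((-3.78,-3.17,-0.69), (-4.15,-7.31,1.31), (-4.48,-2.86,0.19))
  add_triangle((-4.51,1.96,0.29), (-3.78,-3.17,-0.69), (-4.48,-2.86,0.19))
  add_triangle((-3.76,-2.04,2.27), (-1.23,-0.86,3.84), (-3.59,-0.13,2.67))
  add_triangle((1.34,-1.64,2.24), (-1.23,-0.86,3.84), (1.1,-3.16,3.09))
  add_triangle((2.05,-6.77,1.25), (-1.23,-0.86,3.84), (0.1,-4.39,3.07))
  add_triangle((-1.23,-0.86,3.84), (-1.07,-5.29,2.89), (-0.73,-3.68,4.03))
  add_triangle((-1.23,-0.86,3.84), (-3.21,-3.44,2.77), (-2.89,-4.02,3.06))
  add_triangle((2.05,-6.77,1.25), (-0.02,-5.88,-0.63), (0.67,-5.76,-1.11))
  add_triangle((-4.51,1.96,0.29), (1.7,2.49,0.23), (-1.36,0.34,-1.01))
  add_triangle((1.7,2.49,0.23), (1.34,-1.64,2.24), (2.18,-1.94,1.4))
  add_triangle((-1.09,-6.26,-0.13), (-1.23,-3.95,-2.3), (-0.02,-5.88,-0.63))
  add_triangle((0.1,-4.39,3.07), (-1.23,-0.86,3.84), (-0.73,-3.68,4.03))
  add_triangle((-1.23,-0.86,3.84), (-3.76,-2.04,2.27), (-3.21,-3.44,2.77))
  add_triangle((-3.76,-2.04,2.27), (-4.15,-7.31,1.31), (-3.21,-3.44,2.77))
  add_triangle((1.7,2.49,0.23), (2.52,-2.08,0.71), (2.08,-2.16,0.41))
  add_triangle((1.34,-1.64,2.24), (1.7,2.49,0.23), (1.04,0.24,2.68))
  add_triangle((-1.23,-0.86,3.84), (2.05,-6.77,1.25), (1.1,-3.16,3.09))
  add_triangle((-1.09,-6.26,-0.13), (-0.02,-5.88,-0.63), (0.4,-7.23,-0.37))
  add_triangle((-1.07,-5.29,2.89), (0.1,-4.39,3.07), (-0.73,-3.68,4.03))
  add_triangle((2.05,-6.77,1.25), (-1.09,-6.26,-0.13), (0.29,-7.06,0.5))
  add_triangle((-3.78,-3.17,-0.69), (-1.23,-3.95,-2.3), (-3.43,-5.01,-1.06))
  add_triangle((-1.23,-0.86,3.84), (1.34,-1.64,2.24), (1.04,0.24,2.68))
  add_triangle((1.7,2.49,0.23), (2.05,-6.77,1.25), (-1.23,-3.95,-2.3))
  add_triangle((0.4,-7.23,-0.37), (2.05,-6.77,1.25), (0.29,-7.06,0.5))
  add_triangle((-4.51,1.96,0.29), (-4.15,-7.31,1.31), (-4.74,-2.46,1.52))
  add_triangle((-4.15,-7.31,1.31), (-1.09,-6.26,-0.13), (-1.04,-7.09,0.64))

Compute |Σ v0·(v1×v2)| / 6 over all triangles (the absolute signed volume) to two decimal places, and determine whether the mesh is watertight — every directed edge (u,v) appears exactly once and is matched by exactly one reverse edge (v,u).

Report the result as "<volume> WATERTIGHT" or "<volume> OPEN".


Per-triangle v0·(v1×v2)/6:
  t1: +0.5006
  t2: +1.2702
  t3: +4.3366
  t4: +1.9885
  t5: +5.4613
  t6: +4.6614
  t7: +2.3698
  t8: -2.2783
  t9: +2.0725
  t10: +7.4850
  t11: +10.4364
  t12: +1.8559
  t13: +1.9125
  t14: +0.0001
  t15: +4.5616
  t16: +2.1342
  t17: +3.5349
  t18: +3.8259
  t19: +0.6150
  t20: +2.4896
  t21: -1.0788
  t22: +4.1594
  t23: +4.1577
  t24: +13.8573
  t25: +4.4410
  t26: +9.4833
  t27: +4.5761
  t28: +0.2914
  t29: +0.7689
  t30: +2.2212
  t31: +1.6362
  t32: +1.4676
  t33: +3.5999
  t34: +3.0166
  t35: +3.5891
  t36: +1.7274
  t37: +1.3065
  t38: +1.9230
  t39: +1.5107
  t40: +2.3362
  t41: +2.5995
  t42: +1.8661
  t43: +2.6103
  t44: +0.5967
  t45: +3.1962
  t46: +3.9099
  t47: +0.3342
  t48: +1.8435
  t49: +4.8097
  t50: +0.6488
  t51: +1.7506
  t52: +0.0260
  t53: +1.9919
  t54: +2.4895
  t55: +6.4998
  t56: +1.9324
  t57: +4.7805
  t58: +2.6598
Σ = +168.7698 → |volume| = 168.77

Directed edges: 174 total, each appears once with its reverse present → watertight.

168.77 WATERTIGHT


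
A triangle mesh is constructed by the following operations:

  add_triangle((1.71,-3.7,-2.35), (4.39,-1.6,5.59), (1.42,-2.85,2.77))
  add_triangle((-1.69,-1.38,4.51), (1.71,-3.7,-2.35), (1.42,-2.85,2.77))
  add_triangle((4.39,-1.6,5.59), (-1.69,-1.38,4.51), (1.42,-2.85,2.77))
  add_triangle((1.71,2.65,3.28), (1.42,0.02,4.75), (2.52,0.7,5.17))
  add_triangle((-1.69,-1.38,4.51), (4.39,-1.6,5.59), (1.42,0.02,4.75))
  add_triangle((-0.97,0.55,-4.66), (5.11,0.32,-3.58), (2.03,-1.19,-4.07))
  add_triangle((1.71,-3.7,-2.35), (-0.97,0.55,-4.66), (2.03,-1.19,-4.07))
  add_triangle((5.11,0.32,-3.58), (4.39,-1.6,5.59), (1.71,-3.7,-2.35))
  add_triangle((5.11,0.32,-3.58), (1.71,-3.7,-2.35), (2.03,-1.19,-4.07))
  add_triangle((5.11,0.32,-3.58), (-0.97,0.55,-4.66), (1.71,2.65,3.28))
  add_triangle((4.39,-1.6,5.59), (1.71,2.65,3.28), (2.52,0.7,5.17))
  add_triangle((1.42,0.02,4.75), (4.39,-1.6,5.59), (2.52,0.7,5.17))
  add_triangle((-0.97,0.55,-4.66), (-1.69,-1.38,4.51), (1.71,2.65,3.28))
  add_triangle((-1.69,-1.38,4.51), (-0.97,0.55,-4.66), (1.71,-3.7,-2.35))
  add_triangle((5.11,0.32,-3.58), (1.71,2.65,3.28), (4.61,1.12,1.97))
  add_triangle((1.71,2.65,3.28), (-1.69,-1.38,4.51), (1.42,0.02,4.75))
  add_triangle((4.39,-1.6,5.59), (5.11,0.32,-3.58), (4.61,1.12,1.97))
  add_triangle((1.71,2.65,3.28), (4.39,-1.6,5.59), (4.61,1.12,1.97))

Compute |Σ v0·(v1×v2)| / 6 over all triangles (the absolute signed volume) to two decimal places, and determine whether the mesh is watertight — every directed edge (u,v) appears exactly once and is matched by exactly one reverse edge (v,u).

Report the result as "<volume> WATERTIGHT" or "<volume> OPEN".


160.71 WATERTIGHT

Per-triangle v0·(v1×v2)/6:
  t1: +9.8917
  t2: +6.9162
  t3: +9.9645
  t4: +1.6420
  t5: +6.9163
  t6: +7.3669
  t7: +6.0349
  t8: +29.9365
  t9: +7.2929
  t10: +13.8932
  t11: +3.3912
  t12: +2.7123
  t13: +5.5245
  t14: +9.5684
  t15: +8.0907
  t16: +5.5329
  t17: +14.4381
  t18: +11.5995
Σ = +160.7127 → |volume| = 160.71

Directed edges: 54 total, each appears once with its reverse present → watertight.


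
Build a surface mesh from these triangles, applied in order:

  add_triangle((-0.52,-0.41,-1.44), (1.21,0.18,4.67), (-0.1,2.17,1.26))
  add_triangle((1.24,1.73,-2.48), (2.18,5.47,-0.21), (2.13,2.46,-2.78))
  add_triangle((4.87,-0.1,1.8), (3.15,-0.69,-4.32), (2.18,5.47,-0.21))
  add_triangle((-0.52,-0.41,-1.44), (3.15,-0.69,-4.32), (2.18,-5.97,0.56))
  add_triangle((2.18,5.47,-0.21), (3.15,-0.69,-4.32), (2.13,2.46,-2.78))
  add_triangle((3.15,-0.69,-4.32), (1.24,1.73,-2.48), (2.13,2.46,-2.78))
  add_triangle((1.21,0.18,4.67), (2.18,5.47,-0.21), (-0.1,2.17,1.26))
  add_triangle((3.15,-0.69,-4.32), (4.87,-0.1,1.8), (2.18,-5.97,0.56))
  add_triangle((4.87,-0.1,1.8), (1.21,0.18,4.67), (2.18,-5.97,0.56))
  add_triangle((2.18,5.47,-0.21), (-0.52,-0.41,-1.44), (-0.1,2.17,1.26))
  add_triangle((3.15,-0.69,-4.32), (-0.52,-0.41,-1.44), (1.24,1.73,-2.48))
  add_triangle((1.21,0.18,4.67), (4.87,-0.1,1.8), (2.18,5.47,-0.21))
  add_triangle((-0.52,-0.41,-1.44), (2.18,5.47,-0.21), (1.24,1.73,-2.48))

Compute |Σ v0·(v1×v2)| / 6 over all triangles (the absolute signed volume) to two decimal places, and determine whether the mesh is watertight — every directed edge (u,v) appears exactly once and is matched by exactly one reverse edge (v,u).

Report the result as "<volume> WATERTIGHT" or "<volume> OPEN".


Per-triangle v0·(v1×v2)/6:
  t1: +0.3602
  t2: +1.1817
  t3: +25.0640
  t4: +7.1850
  t5: +3.8302
  t6: +1.3459
  t7: +5.5078
  t8: +26.2509
  t9: +20.2678
  t10: +1.7172
  t11: +2.4770
  t12: +19.0706
  t13: +1.5153
Σ = +115.7735 → |volume| = 115.77

Directed edges: 39 total; 3 unmatched, e.g. (-0.52,-0.41,-1.44)→(1.21,0.18,4.67) → open.

115.77 OPEN


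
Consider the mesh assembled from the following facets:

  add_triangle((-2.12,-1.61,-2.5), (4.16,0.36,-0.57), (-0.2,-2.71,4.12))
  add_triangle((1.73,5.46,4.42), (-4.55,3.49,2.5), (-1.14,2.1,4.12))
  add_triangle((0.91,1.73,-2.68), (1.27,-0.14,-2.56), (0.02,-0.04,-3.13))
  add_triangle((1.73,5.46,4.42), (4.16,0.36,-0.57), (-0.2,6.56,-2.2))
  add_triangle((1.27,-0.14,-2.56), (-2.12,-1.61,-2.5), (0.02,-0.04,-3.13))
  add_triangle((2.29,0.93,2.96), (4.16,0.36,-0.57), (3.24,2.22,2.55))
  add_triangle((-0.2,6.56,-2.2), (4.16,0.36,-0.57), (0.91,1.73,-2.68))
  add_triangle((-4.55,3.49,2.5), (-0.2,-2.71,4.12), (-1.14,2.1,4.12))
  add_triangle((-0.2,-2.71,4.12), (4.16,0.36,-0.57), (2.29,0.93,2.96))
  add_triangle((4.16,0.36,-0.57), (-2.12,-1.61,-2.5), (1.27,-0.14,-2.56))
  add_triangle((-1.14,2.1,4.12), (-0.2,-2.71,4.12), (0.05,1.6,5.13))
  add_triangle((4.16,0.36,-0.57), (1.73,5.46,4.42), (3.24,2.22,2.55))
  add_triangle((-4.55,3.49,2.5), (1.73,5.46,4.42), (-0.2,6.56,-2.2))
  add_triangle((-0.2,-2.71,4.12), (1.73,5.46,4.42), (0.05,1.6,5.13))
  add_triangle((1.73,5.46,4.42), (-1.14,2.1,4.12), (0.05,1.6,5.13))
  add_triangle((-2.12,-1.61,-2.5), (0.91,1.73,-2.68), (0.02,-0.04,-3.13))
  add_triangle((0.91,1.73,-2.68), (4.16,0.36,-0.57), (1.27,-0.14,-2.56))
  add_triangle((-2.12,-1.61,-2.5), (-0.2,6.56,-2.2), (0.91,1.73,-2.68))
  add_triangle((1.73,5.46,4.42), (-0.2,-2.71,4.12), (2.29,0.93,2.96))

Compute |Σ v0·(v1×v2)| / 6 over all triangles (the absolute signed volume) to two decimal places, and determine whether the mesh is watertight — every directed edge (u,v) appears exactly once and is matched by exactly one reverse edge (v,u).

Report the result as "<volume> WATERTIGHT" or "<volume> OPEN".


167.29 OPEN

Per-triangle v0·(v1×v2)/6:
  t1: +9.2575
  t2: +12.9895
  t3: +1.2038
  t4: +29.4382
  t5: +1.1516
  t6: +2.8834
  t7: +9.1028
  t8: +11.3131
  t9: +8.1885
  t10: +1.8764
  t11: +4.1984
  t12: +4.7603
  t13: +37.9804
  t14: +4.9240
  t15: +5.2938
  t16: +1.2308
  t17: +3.1744
  t18: +8.1796
  t19: +10.1414
Σ = +167.2880 → |volume| = 167.29

Directed edges: 57 total; 7 unmatched, e.g. (-0.2,-2.71,4.12)→(-2.12,-1.61,-2.5) → open.
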